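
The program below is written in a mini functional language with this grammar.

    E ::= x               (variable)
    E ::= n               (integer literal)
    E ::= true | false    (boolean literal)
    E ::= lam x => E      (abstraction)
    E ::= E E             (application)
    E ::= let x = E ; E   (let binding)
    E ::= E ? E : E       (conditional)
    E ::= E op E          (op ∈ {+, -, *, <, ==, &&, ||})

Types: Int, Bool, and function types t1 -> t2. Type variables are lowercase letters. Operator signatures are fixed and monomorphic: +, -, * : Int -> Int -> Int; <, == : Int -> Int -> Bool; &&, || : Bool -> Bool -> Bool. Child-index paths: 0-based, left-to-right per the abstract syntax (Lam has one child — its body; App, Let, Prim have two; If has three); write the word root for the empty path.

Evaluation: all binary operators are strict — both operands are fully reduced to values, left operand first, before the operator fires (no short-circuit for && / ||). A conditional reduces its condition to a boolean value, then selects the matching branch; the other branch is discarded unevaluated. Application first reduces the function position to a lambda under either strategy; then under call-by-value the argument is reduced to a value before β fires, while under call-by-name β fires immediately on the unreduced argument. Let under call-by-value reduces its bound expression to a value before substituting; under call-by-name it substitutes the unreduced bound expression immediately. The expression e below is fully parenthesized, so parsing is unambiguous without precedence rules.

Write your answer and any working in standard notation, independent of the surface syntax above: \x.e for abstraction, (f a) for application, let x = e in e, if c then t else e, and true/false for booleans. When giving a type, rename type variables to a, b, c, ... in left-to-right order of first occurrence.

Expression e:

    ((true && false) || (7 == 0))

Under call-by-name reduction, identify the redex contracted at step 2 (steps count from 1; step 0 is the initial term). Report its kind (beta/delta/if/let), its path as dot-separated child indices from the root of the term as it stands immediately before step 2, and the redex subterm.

Answer: delta at 1 : (7 == 0)

Trace:
step 0: ((true && false) || (7 == 0))
step 1: [delta@0] (false || (7 == 0))
step 2: [delta@1] (false || false)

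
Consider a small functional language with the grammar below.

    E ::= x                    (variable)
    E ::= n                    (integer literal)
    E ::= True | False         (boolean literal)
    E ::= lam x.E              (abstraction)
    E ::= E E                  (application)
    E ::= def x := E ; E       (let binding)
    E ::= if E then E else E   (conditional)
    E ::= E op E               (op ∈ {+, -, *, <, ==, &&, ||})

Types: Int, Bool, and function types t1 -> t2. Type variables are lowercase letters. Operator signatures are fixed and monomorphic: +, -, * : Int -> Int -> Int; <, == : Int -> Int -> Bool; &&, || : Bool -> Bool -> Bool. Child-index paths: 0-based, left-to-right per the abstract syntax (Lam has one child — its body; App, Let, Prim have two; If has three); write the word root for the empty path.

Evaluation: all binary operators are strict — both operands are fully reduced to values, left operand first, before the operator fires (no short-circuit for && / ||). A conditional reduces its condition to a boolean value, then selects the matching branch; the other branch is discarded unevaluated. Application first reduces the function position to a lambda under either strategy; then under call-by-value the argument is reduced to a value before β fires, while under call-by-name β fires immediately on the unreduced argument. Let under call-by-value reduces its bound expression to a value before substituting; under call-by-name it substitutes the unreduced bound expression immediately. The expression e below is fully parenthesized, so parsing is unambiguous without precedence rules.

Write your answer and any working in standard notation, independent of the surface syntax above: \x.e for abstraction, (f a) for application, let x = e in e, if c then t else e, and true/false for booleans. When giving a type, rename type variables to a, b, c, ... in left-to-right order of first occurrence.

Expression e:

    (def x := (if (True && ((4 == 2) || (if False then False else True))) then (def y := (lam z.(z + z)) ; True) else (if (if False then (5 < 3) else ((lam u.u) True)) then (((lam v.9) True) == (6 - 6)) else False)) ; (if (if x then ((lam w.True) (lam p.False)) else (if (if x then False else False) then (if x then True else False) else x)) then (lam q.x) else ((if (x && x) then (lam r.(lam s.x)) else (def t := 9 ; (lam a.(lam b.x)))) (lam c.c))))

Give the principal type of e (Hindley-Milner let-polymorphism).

Answer: a -> Bool

Trace:
  unify Bool ~ Bool
  unify Int ~ Int
  unify Int ~ Int
  unify Bool ~ Bool
  unify Bool ~ Bool
  unify Bool ~ Bool
  unify Bool ~ Bool
  unify Bool ~ Bool
  unify Bool ~ Bool
z : a
  unify a ~ Int
z : Int
  unify Int ~ Int
\z._ : Int -> Int
let y : Int -> Int
  unify Bool ~ Bool
  unify Int ~ Int
  unify Int ~ Int
u : b
\u._ : b -> b
  unify b -> b ~ Bool -> c
  unify b ~ Bool
  unify Bool ~ c
_ _ : Bool
  unify Bool ~ Bool
  unify Bool ~ Bool
\v._ : d -> Int
  unify d -> Int ~ Bool -> e
  unify d ~ Bool
  unify Int ~ e
_ _ : Int
  unify Int ~ Int
  unify Int ~ Int
  unify Int ~ Int
  unify Int ~ Int
  unify Bool ~ Bool
  unify Bool ~ Bool
let x : Bool
x : Bool
  unify Bool ~ Bool
\w._ : f -> Bool
\p._ : g -> Bool
  unify f -> Bool ~ (g -> Bool) -> h
  unify f ~ g -> Bool
  unify Bool ~ h
_ _ : Bool
x : Bool
  unify Bool ~ Bool
  unify Bool ~ Bool
  unify Bool ~ Bool
x : Bool
  unify Bool ~ Bool
  unify Bool ~ Bool
x : Bool
  unify Bool ~ Bool
  unify Bool ~ Bool
  unify Bool ~ Bool
x : Bool
\q._ : i -> Bool
x : Bool
  unify Bool ~ Bool
x : Bool
  unify Bool ~ Bool
  unify Bool ~ Bool
x : Bool
\s._ : k -> Bool
\r._ : j -> k -> Bool
let t : Int
x : Bool
\b._ : m -> Bool
\a._ : l -> m -> Bool
  unify j -> k -> Bool ~ l -> m -> Bool
  unify j ~ l
  unify k -> Bool ~ m -> Bool
  unify k ~ m
  unify Bool ~ Bool
c : n
\c._ : n -> n
  unify l -> m -> Bool ~ (n -> n) -> o
  unify l ~ n -> n
  unify m -> Bool ~ o
_ _ : m -> Bool
  unify i -> Bool ~ m -> Bool
  unify i ~ m
  unify Bool ~ Bool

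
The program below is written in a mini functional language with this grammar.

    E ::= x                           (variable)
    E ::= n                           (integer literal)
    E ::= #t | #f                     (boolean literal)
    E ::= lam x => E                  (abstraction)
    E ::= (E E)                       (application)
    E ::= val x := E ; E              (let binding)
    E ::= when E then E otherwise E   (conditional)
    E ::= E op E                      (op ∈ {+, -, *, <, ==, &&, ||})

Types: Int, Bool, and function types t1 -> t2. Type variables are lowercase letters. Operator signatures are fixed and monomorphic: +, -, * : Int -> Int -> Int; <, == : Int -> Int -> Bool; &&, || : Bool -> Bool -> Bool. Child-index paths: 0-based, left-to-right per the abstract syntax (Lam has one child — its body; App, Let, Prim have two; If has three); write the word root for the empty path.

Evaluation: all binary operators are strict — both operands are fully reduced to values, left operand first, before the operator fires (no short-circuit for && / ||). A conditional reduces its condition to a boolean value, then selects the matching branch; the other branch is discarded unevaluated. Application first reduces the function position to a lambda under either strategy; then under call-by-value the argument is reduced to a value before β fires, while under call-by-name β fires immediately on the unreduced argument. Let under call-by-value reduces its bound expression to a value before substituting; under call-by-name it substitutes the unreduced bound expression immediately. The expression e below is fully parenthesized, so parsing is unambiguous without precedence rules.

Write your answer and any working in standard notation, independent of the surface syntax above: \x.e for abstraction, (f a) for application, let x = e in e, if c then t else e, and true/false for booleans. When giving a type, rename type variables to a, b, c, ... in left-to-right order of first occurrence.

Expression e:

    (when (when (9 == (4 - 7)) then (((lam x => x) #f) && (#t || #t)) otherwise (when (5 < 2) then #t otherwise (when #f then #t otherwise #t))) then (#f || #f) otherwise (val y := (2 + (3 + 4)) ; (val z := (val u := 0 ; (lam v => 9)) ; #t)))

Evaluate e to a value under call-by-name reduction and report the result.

Answer: false

Trace:
step 0: (if (if (9 == (4 - 7)) then (((\x.x) false) && (true || true)) else (if (5 < 2) then true else (if false then true else true))) then (false || false) else (let y = (2 + (3 + 4)) in (let z = (let u = 0 in (\v.9)) in true)))
step 1: [delta@0.0.1] (if (if (9 == -3) then (((\x.x) false) && (true || true)) else (if (5 < 2) then true else (if false then true else true))) then (false || false) else (let y = (2 + (3 + 4)) in (let z = (let u = 0 in (\v.9)) in true)))
step 2: [delta@0.0] (if (if false then (((\x.x) false) && (true || true)) else (if (5 < 2) then true else (if false then true else true))) then (false || false) else (let y = (2 + (3 + 4)) in (let z = (let u = 0 in (\v.9)) in true)))
step 3: [if@0] (if (if (5 < 2) then true else (if false then true else true)) then (false || false) else (let y = (2 + (3 + 4)) in (let z = (let u = 0 in (\v.9)) in true)))
step 4: [delta@0.0] (if (if false then true else (if false then true else true)) then (false || false) else (let y = (2 + (3 + 4)) in (let z = (let u = 0 in (\v.9)) in true)))
step 5: [if@0] (if (if false then true else true) then (false || false) else (let y = (2 + (3 + 4)) in (let z = (let u = 0 in (\v.9)) in true)))
step 6: [if@0] (if true then (false || false) else (let y = (2 + (3 + 4)) in (let z = (let u = 0 in (\v.9)) in true)))
step 7: [if@root] (false || false)
step 8: [delta@root] false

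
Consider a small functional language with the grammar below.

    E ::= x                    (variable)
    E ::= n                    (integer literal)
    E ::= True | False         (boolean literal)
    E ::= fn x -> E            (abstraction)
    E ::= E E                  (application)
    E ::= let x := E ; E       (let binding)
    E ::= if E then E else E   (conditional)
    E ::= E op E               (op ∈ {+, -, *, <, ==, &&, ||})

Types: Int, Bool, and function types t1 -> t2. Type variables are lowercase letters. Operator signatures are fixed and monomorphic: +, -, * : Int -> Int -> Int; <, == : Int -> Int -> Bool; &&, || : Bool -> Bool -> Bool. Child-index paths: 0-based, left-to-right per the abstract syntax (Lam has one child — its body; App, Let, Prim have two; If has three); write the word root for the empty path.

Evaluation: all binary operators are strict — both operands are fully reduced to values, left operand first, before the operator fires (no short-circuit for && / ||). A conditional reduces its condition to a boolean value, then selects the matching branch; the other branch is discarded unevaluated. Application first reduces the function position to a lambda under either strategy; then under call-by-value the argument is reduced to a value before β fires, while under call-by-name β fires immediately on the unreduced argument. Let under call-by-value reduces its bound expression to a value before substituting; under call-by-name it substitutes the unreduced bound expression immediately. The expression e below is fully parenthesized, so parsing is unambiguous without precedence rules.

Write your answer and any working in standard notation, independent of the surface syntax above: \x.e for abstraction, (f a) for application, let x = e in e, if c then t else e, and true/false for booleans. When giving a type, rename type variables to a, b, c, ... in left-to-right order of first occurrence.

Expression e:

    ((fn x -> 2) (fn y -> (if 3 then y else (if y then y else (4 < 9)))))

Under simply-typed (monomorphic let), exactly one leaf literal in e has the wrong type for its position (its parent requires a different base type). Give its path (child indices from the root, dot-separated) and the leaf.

Answer: 1.0.0 : 3

Working:
\x._ : a -> Int
  unify Int ~ Bool
  FAIL: mismatch Int ~ Bool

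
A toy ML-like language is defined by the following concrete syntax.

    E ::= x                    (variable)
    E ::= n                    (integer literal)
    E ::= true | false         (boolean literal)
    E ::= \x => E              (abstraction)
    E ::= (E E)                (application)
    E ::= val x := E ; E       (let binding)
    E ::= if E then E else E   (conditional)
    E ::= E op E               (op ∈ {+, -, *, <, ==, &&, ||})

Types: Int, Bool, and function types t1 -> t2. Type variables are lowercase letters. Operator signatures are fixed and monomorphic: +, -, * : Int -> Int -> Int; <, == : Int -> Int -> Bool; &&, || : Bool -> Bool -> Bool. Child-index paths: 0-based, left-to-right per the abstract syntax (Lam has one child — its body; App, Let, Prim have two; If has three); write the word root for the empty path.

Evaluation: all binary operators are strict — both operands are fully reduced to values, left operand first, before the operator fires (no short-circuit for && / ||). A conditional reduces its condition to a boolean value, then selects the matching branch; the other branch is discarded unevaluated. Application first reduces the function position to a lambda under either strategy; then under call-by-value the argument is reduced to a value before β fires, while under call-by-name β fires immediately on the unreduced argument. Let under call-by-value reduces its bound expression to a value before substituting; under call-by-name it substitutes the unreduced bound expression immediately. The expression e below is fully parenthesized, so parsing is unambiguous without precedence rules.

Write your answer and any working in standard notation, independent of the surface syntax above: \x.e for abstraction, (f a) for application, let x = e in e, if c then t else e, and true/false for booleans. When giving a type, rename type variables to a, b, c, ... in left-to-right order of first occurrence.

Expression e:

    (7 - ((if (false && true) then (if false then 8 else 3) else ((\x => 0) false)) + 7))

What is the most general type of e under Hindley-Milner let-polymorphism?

Derivation:
  unify Int ~ Int
  unify Bool ~ Bool
  unify Bool ~ Bool
  unify Bool ~ Bool
  unify Bool ~ Bool
  unify Int ~ Int
\x._ : a -> Int
  unify a -> Int ~ Bool -> b
  unify a ~ Bool
  unify Int ~ b
_ _ : Int
  unify Int ~ Int
  unify Int ~ Int
  unify Int ~ Int
  unify Int ~ Int

Answer: Int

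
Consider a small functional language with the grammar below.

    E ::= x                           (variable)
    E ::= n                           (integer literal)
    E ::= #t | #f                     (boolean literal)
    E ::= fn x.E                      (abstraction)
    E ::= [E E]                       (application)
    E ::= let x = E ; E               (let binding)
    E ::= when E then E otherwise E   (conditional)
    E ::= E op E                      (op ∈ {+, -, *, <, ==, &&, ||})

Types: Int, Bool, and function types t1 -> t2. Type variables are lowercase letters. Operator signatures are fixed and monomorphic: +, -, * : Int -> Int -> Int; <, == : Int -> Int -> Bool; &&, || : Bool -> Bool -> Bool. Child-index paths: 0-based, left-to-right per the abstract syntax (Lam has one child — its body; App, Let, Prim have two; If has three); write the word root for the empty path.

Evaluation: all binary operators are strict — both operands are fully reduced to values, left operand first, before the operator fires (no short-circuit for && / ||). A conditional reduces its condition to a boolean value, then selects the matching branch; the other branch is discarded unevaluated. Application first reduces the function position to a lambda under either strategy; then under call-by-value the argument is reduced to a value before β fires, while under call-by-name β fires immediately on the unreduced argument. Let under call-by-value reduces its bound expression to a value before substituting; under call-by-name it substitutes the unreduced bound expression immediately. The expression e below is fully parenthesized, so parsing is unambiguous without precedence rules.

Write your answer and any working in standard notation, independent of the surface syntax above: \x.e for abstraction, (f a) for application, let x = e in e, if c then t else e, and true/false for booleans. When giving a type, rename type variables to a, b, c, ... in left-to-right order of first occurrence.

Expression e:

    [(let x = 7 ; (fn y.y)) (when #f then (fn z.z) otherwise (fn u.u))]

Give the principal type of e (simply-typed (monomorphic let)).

Derivation:
let x : Int
y : a
\y._ : a -> a
  unify Bool ~ Bool
z : b
\z._ : b -> b
u : c
\u._ : c -> c
  unify b -> b ~ c -> c
  unify b ~ c
  unify c ~ c
  unify a -> a ~ (c -> c) -> d
  unify a ~ c -> c
  unify c -> c ~ d
_ _ : c -> c

Answer: a -> a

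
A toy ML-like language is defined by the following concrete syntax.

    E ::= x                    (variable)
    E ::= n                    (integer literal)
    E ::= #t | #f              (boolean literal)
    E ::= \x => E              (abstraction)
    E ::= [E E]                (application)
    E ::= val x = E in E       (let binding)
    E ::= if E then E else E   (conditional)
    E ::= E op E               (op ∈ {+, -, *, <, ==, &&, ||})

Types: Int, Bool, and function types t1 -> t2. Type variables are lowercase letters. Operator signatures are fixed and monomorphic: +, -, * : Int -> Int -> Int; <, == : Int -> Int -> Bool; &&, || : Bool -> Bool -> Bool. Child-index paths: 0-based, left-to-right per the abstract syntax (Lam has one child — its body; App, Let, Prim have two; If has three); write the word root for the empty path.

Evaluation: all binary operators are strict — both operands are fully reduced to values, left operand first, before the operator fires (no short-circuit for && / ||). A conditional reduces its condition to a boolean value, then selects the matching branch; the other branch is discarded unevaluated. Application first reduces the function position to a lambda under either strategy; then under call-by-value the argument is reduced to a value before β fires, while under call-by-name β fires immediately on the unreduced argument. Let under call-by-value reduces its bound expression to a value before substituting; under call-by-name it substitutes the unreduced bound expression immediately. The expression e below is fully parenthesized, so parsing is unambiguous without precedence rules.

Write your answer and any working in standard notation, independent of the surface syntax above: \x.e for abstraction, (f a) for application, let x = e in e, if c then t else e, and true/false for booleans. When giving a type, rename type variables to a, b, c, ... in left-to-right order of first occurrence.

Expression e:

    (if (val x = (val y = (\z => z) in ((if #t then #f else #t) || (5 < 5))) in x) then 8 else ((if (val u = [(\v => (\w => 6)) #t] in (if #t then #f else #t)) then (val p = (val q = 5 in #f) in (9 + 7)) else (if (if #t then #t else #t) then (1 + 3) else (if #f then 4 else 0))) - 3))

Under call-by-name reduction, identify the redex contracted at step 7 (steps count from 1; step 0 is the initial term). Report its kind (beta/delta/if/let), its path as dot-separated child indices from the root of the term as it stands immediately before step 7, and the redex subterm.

Answer: let at 0.0 : (let u = ((\v.(\w.6)) true) in (if true then false else true))

Working:
step 0: (if (let x = (let y = (\z.z) in ((if true then false else true) || (5 < 5))) in x) then 8 else ((if (let u = ((\v.(\w.6)) true) in (if true then false else true)) then (let p = (let q = 5 in false) in (9 + 7)) else (if (if true then true else true) then (1 + 3) else (if false then 4 else 0))) - 3))
step 1: [let@0] (if (let y = (\z.z) in ((if true then false else true) || (5 < 5))) then 8 else ((if (let u = ((\v.(\w.6)) true) in (if true then false else true)) then (let p = (let q = 5 in false) in (9 + 7)) else (if (if true then true else true) then (1 + 3) else (if false then 4 else 0))) - 3))
step 2: [let@0] (if ((if true then false else true) || (5 < 5)) then 8 else ((if (let u = ((\v.(\w.6)) true) in (if true then false else true)) then (let p = (let q = 5 in false) in (9 + 7)) else (if (if true then true else true) then (1 + 3) else (if false then 4 else 0))) - 3))
step 3: [if@0.0] (if (false || (5 < 5)) then 8 else ((if (let u = ((\v.(\w.6)) true) in (if true then false else true)) then (let p = (let q = 5 in false) in (9 + 7)) else (if (if true then true else true) then (1 + 3) else (if false then 4 else 0))) - 3))
step 4: [delta@0.1] (if (false || false) then 8 else ((if (let u = ((\v.(\w.6)) true) in (if true then false else true)) then (let p = (let q = 5 in false) in (9 + 7)) else (if (if true then true else true) then (1 + 3) else (if false then 4 else 0))) - 3))
step 5: [delta@0] (if false then 8 else ((if (let u = ((\v.(\w.6)) true) in (if true then false else true)) then (let p = (let q = 5 in false) in (9 + 7)) else (if (if true then true else true) then (1 + 3) else (if false then 4 else 0))) - 3))
step 6: [if@root] ((if (let u = ((\v.(\w.6)) true) in (if true then false else true)) then (let p = (let q = 5 in false) in (9 + 7)) else (if (if true then true else true) then (1 + 3) else (if false then 4 else 0))) - 3)
step 7: [let@0.0] ((if (if true then false else true) then (let p = (let q = 5 in false) in (9 + 7)) else (if (if true then true else true) then (1 + 3) else (if false then 4 else 0))) - 3)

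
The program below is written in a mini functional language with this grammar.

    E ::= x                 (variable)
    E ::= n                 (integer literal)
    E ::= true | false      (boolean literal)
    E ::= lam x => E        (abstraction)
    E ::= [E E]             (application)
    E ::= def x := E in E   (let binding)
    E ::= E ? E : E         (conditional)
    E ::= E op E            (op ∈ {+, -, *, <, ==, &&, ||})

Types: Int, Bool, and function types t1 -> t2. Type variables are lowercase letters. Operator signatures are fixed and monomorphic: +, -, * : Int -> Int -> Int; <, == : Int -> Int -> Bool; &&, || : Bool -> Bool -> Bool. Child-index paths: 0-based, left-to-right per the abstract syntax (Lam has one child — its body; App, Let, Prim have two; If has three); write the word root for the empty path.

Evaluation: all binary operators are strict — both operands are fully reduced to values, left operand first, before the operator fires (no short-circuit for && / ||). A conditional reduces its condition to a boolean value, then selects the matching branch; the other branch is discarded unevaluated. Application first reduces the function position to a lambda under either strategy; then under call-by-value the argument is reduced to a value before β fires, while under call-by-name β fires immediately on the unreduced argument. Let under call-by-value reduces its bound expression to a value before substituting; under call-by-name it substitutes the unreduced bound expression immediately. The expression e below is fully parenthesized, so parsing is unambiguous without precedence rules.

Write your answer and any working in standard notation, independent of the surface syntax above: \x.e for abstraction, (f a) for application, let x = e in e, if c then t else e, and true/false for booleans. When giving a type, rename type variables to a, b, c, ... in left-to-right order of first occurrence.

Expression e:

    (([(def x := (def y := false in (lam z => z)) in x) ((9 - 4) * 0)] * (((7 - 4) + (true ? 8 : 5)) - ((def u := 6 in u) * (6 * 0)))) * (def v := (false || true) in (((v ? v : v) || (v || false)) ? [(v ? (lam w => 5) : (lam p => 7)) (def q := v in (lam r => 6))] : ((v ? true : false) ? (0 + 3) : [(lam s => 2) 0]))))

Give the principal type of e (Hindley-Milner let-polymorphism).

Trace:
let y : Bool
z : a
\z._ : a -> a
let x : forall. a -> a
x : b -> b
  unify Int ~ Int
  unify Int ~ Int
  unify Int ~ Int
  unify Int ~ Int
  unify b -> b ~ Int -> c
  unify b ~ Int
  unify Int ~ c
_ _ : Int
  unify Int ~ Int
  unify Int ~ Int
  unify Int ~ Int
  unify Int ~ Int
  unify Bool ~ Bool
  unify Int ~ Int
  unify Int ~ Int
  unify Int ~ Int
let u : Int
u : Int
  unify Int ~ Int
  unify Int ~ Int
  unify Int ~ Int
  unify Int ~ Int
  unify Int ~ Int
  unify Int ~ Int
  unify Int ~ Int
  unify Bool ~ Bool
  unify Bool ~ Bool
let v : Bool
v : Bool
  unify Bool ~ Bool
v : Bool
v : Bool
  unify Bool ~ Bool
  unify Bool ~ Bool
v : Bool
  unify Bool ~ Bool
  unify Bool ~ Bool
  unify Bool ~ Bool
  unify Bool ~ Bool
v : Bool
  unify Bool ~ Bool
\w._ : d -> Int
\p._ : e -> Int
  unify d -> Int ~ e -> Int
  unify d ~ e
  unify Int ~ Int
v : Bool
let q : Bool
\r._ : f -> Int
  unify e -> Int ~ (f -> Int) -> g
  unify e ~ f -> Int
  unify Int ~ g
_ _ : Int
v : Bool
  unify Bool ~ Bool
  unify Bool ~ Bool
  unify Bool ~ Bool
  unify Int ~ Int
  unify Int ~ Int
\s._ : h -> Int
  unify h -> Int ~ Int -> i
  unify h ~ Int
  unify Int ~ i
_ _ : Int
  unify Int ~ Int
  unify Int ~ Int
  unify Int ~ Int

Answer: Int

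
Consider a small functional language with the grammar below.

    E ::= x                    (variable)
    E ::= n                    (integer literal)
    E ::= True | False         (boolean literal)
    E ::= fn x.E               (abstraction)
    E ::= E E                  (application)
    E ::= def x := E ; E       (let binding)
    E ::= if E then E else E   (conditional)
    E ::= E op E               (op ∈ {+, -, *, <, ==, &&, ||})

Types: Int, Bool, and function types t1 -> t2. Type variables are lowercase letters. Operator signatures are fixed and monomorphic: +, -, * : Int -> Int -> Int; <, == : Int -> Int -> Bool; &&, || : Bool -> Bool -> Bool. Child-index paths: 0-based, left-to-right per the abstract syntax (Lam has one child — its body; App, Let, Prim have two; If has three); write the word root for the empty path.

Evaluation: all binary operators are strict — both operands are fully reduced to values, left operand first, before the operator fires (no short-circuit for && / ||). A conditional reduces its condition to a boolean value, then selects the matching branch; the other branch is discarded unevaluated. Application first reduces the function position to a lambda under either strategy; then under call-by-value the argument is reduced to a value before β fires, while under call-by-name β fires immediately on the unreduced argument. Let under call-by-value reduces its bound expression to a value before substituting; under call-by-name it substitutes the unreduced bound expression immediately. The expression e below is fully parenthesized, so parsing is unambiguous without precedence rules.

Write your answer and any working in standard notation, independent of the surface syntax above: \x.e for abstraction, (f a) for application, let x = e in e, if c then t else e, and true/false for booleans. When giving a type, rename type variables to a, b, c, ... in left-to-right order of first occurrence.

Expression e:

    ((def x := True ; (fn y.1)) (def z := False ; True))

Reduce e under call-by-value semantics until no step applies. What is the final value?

Derivation:
step 0: ((let x = true in (\y.1)) (let z = false in true))
step 1: [let@0] ((\y.1) (let z = false in true))
step 2: [let@1] ((\y.1) true)
step 3: [beta@root] 1

Answer: 1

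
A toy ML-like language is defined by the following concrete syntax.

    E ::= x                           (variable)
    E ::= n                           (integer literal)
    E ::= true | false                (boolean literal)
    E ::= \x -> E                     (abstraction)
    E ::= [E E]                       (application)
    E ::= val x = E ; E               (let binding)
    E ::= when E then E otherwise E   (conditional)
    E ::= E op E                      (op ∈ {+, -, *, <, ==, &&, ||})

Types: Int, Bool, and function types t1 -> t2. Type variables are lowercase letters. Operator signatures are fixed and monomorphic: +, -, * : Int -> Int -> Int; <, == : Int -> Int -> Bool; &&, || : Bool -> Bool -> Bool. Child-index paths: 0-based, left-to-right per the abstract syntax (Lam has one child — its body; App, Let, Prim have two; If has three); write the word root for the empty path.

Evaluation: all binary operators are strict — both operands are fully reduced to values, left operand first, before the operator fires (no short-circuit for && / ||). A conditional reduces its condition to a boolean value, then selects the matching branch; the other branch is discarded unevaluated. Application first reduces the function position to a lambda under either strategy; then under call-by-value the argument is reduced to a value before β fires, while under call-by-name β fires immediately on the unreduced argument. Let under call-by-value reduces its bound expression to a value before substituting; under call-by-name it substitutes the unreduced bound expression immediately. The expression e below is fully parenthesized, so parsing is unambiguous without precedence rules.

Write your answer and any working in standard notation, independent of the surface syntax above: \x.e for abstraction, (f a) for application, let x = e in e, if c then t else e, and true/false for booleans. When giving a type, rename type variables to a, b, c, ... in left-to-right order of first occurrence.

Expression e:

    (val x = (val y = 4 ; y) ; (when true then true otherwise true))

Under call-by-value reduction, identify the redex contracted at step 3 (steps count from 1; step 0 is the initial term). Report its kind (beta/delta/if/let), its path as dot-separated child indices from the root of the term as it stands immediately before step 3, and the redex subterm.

Answer: if at root : (if true then true else true)

Trace:
step 0: (let x = (let y = 4 in y) in (if true then true else true))
step 1: [let@0] (let x = 4 in (if true then true else true))
step 2: [let@root] (if true then true else true)
step 3: [if@root] true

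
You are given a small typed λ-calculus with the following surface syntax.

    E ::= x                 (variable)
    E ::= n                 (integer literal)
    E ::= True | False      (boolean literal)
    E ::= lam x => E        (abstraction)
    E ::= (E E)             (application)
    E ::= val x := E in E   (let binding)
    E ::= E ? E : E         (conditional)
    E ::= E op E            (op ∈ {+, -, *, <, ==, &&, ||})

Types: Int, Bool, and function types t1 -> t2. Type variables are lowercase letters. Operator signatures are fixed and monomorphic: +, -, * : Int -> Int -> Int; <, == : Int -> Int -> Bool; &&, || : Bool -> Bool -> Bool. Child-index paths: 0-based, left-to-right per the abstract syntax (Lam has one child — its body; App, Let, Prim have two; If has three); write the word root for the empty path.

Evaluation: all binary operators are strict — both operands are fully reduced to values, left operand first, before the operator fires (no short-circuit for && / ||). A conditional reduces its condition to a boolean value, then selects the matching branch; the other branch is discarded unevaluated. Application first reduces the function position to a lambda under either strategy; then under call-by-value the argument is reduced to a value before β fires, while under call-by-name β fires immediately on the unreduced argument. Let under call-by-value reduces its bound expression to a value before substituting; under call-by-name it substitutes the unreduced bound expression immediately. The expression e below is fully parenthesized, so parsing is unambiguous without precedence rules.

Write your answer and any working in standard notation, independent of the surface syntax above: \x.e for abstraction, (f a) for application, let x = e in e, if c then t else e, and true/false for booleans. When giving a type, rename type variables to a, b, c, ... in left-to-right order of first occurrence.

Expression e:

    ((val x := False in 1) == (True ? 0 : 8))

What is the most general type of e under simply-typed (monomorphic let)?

Trace:
let x : Bool
  unify Int ~ Int
  unify Bool ~ Bool
  unify Int ~ Int
  unify Int ~ Int

Answer: Bool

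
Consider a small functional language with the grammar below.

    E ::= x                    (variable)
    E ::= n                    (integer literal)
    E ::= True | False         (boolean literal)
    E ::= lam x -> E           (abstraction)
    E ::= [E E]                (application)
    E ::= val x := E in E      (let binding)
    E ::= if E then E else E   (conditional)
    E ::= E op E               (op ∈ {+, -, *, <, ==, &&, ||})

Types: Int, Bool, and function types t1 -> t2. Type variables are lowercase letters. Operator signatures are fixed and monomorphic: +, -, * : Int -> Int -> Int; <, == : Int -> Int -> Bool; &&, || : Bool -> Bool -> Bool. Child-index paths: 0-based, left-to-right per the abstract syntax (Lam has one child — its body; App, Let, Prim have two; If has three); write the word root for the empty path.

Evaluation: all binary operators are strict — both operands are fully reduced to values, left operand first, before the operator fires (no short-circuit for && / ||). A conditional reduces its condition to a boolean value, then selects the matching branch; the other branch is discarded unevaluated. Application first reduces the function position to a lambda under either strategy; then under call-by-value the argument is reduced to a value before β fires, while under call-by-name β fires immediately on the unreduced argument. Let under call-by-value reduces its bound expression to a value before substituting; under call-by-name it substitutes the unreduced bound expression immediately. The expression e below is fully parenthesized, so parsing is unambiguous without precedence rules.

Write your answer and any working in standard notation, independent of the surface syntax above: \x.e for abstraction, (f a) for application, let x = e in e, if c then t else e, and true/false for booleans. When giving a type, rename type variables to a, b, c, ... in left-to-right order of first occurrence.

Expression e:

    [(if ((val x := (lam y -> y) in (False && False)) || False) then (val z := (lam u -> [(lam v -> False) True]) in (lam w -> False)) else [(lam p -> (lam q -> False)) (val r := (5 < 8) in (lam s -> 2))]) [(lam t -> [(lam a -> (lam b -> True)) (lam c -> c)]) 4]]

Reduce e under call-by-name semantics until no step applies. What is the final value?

Working:
step 0: ((if ((let x = (\y.y) in (false && false)) || false) then (let z = (\u.((\v.false) true)) in (\w.false)) else ((\p.(\q.false)) (let r = (5 < 8) in (\s.2)))) ((\t.((\a.(\b.true)) (\c.c))) 4))
step 1: [let@0.0.0] ((if ((false && false) || false) then (let z = (\u.((\v.false) true)) in (\w.false)) else ((\p.(\q.false)) (let r = (5 < 8) in (\s.2)))) ((\t.((\a.(\b.true)) (\c.c))) 4))
step 2: [delta@0.0.0] ((if (false || false) then (let z = (\u.((\v.false) true)) in (\w.false)) else ((\p.(\q.false)) (let r = (5 < 8) in (\s.2)))) ((\t.((\a.(\b.true)) (\c.c))) 4))
step 3: [delta@0.0] ((if false then (let z = (\u.((\v.false) true)) in (\w.false)) else ((\p.(\q.false)) (let r = (5 < 8) in (\s.2)))) ((\t.((\a.(\b.true)) (\c.c))) 4))
step 4: [if@0] (((\p.(\q.false)) (let r = (5 < 8) in (\s.2))) ((\t.((\a.(\b.true)) (\c.c))) 4))
step 5: [beta@0] ((\q.false) ((\t.((\a.(\b.true)) (\c.c))) 4))
step 6: [beta@root] false

Answer: false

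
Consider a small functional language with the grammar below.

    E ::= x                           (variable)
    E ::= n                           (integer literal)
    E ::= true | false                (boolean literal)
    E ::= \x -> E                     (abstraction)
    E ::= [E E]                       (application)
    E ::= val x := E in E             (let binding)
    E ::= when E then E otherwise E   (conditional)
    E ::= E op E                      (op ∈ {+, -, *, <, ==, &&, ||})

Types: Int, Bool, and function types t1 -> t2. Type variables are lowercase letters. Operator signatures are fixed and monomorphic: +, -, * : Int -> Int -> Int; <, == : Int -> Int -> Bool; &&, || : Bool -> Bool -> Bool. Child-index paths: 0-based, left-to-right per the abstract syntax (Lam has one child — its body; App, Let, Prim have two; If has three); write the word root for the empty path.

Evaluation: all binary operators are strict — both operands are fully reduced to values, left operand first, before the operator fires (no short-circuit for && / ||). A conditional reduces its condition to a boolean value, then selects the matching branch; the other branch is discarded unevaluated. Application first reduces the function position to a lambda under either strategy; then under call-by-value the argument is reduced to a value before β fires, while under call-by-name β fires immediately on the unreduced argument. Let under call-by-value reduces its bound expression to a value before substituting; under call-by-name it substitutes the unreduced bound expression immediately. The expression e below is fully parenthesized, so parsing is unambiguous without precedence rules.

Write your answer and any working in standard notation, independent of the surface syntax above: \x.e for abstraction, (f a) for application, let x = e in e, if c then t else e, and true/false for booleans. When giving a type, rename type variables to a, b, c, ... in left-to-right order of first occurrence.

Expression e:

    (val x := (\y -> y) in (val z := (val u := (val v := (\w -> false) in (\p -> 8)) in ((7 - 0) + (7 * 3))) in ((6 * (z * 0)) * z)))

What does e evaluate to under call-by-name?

Trace:
step 0: (let x = (\y.y) in (let z = (let u = (let v = (\w.false) in (\p.8)) in ((7 - 0) + (7 * 3))) in ((6 * (z * 0)) * z)))
step 1: [let@root] (let z = (let u = (let v = (\w.false) in (\p.8)) in ((7 - 0) + (7 * 3))) in ((6 * (z * 0)) * z))
step 2: [let@root] ((6 * ((let u = (let v = (\w.false) in (\p.8)) in ((7 - 0) + (7 * 3))) * 0)) * (let u = (let v = (\w.false) in (\p.8)) in ((7 - 0) + (7 * 3))))
step 3: [let@0.1.0] ((6 * (((7 - 0) + (7 * 3)) * 0)) * (let u = (let v = (\w.false) in (\p.8)) in ((7 - 0) + (7 * 3))))
step 4: [delta@0.1.0.0] ((6 * ((7 + (7 * 3)) * 0)) * (let u = (let v = (\w.false) in (\p.8)) in ((7 - 0) + (7 * 3))))
step 5: [delta@0.1.0.1] ((6 * ((7 + 21) * 0)) * (let u = (let v = (\w.false) in (\p.8)) in ((7 - 0) + (7 * 3))))
step 6: [delta@0.1.0] ((6 * (28 * 0)) * (let u = (let v = (\w.false) in (\p.8)) in ((7 - 0) + (7 * 3))))
step 7: [delta@0.1] ((6 * 0) * (let u = (let v = (\w.false) in (\p.8)) in ((7 - 0) + (7 * 3))))
step 8: [delta@0] (0 * (let u = (let v = (\w.false) in (\p.8)) in ((7 - 0) + (7 * 3))))
step 9: [let@1] (0 * ((7 - 0) + (7 * 3)))
step 10: [delta@1.0] (0 * (7 + (7 * 3)))
step 11: [delta@1.1] (0 * (7 + 21))
step 12: [delta@1] (0 * 28)
step 13: [delta@root] 0

Answer: 0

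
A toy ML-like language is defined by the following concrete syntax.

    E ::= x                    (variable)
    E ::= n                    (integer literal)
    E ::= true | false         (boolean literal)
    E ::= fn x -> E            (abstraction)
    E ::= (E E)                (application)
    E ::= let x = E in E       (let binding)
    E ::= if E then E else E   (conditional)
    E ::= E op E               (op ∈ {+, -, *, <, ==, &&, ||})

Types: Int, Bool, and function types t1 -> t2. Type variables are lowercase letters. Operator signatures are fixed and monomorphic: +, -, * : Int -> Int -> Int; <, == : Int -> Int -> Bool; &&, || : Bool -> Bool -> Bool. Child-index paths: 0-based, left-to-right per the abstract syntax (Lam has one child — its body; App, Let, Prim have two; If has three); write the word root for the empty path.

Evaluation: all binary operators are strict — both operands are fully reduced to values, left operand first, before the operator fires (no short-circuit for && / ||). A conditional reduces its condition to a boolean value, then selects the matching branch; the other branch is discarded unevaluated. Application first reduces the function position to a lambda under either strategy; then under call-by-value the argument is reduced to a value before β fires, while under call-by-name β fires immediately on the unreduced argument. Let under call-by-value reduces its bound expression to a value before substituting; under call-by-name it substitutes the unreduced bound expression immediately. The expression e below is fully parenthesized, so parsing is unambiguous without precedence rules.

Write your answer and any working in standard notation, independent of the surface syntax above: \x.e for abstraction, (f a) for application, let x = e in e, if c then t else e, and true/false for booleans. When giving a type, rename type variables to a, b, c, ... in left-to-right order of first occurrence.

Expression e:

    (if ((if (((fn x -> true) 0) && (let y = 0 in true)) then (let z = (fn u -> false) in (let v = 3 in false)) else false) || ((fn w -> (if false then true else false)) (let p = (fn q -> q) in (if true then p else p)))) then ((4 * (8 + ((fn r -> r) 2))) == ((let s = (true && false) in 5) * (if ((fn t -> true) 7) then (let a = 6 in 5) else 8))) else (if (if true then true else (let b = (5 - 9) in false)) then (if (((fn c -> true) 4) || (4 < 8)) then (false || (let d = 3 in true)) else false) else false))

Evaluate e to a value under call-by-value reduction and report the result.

Answer: true

Trace:
step 0: (if ((if (((\x.true) 0) && (let y = 0 in true)) then (let z = (\u.false) in (let v = 3 in false)) else false) || ((\w.(if false then true else false)) (let p = (\q.q) in (if true then p else p)))) then ((4 * (8 + ((\r.r) 2))) == ((let s = (true && false) in 5) * (if ((\t.true) 7) then (let a = 6 in 5) else 8))) else (if (if true then true else (let b = (5 - 9) in false)) then (if (((\c.true) 4) || (4 < 8)) then (false || (let d = 3 in true)) else false) else false))
step 1: [beta@0.0.0.0] (if ((if (true && (let y = 0 in true)) then (let z = (\u.false) in (let v = 3 in false)) else false) || ((\w.(if false then true else false)) (let p = (\q.q) in (if true then p else p)))) then ((4 * (8 + ((\r.r) 2))) == ((let s = (true && false) in 5) * (if ((\t.true) 7) then (let a = 6 in 5) else 8))) else (if (if true then true else (let b = (5 - 9) in false)) then (if (((\c.true) 4) || (4 < 8)) then (false || (let d = 3 in true)) else false) else false))
step 2: [let@0.0.0.1] (if ((if (true && true) then (let z = (\u.false) in (let v = 3 in false)) else false) || ((\w.(if false then true else false)) (let p = (\q.q) in (if true then p else p)))) then ((4 * (8 + ((\r.r) 2))) == ((let s = (true && false) in 5) * (if ((\t.true) 7) then (let a = 6 in 5) else 8))) else (if (if true then true else (let b = (5 - 9) in false)) then (if (((\c.true) 4) || (4 < 8)) then (false || (let d = 3 in true)) else false) else false))
step 3: [delta@0.0.0] (if ((if true then (let z = (\u.false) in (let v = 3 in false)) else false) || ((\w.(if false then true else false)) (let p = (\q.q) in (if true then p else p)))) then ((4 * (8 + ((\r.r) 2))) == ((let s = (true && false) in 5) * (if ((\t.true) 7) then (let a = 6 in 5) else 8))) else (if (if true then true else (let b = (5 - 9) in false)) then (if (((\c.true) 4) || (4 < 8)) then (false || (let d = 3 in true)) else false) else false))
step 4: [if@0.0] (if ((let z = (\u.false) in (let v = 3 in false)) || ((\w.(if false then true else false)) (let p = (\q.q) in (if true then p else p)))) then ((4 * (8 + ((\r.r) 2))) == ((let s = (true && false) in 5) * (if ((\t.true) 7) then (let a = 6 in 5) else 8))) else (if (if true then true else (let b = (5 - 9) in false)) then (if (((\c.true) 4) || (4 < 8)) then (false || (let d = 3 in true)) else false) else false))
step 5: [let@0.0] (if ((let v = 3 in false) || ((\w.(if false then true else false)) (let p = (\q.q) in (if true then p else p)))) then ((4 * (8 + ((\r.r) 2))) == ((let s = (true && false) in 5) * (if ((\t.true) 7) then (let a = 6 in 5) else 8))) else (if (if true then true else (let b = (5 - 9) in false)) then (if (((\c.true) 4) || (4 < 8)) then (false || (let d = 3 in true)) else false) else false))
step 6: [let@0.0] (if (false || ((\w.(if false then true else false)) (let p = (\q.q) in (if true then p else p)))) then ((4 * (8 + ((\r.r) 2))) == ((let s = (true && false) in 5) * (if ((\t.true) 7) then (let a = 6 in 5) else 8))) else (if (if true then true else (let b = (5 - 9) in false)) then (if (((\c.true) 4) || (4 < 8)) then (false || (let d = 3 in true)) else false) else false))
step 7: [let@0.1.1] (if (false || ((\w.(if false then true else false)) (if true then (\q.q) else (\q.q)))) then ((4 * (8 + ((\r.r) 2))) == ((let s = (true && false) in 5) * (if ((\t.true) 7) then (let a = 6 in 5) else 8))) else (if (if true then true else (let b = (5 - 9) in false)) then (if (((\c.true) 4) || (4 < 8)) then (false || (let d = 3 in true)) else false) else false))
step 8: [if@0.1.1] (if (false || ((\w.(if false then true else false)) (\q.q))) then ((4 * (8 + ((\r.r) 2))) == ((let s = (true && false) in 5) * (if ((\t.true) 7) then (let a = 6 in 5) else 8))) else (if (if true then true else (let b = (5 - 9) in false)) then (if (((\c.true) 4) || (4 < 8)) then (false || (let d = 3 in true)) else false) else false))
step 9: [beta@0.1] (if (false || (if false then true else false)) then ((4 * (8 + ((\r.r) 2))) == ((let s = (true && false) in 5) * (if ((\t.true) 7) then (let a = 6 in 5) else 8))) else (if (if true then true else (let b = (5 - 9) in false)) then (if (((\c.true) 4) || (4 < 8)) then (false || (let d = 3 in true)) else false) else false))
step 10: [if@0.1] (if (false || false) then ((4 * (8 + ((\r.r) 2))) == ((let s = (true && false) in 5) * (if ((\t.true) 7) then (let a = 6 in 5) else 8))) else (if (if true then true else (let b = (5 - 9) in false)) then (if (((\c.true) 4) || (4 < 8)) then (false || (let d = 3 in true)) else false) else false))
step 11: [delta@0] (if false then ((4 * (8 + ((\r.r) 2))) == ((let s = (true && false) in 5) * (if ((\t.true) 7) then (let a = 6 in 5) else 8))) else (if (if true then true else (let b = (5 - 9) in false)) then (if (((\c.true) 4) || (4 < 8)) then (false || (let d = 3 in true)) else false) else false))
step 12: [if@root] (if (if true then true else (let b = (5 - 9) in false)) then (if (((\c.true) 4) || (4 < 8)) then (false || (let d = 3 in true)) else false) else false)
step 13: [if@0] (if true then (if (((\c.true) 4) || (4 < 8)) then (false || (let d = 3 in true)) else false) else false)
step 14: [if@root] (if (((\c.true) 4) || (4 < 8)) then (false || (let d = 3 in true)) else false)
step 15: [beta@0.0] (if (true || (4 < 8)) then (false || (let d = 3 in true)) else false)
step 16: [delta@0.1] (if (true || true) then (false || (let d = 3 in true)) else false)
step 17: [delta@0] (if true then (false || (let d = 3 in true)) else false)
step 18: [if@root] (false || (let d = 3 in true))
step 19: [let@1] (false || true)
step 20: [delta@root] true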